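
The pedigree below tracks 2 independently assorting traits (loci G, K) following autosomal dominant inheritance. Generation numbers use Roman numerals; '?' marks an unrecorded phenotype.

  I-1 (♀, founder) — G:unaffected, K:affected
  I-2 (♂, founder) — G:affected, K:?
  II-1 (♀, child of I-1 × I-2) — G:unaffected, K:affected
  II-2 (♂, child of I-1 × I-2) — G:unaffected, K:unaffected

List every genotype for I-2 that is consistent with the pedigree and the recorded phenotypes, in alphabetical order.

G/I-1 un ·: gg
G/I-2 aff ·: Gg
G/II-1 un I-1×I-2: gg
G/II-2 un I-1×I-2: gg
⇒ G over [I-1,I-2,II-1,II-2]: 1 consistent
K/I-1 aff ·: Kk
K/I-2 ? ·: kk|Kk
K/II-1 aff I-1×I-2: Kk|KK
K/II-2 un I-1×I-2: kk
⇒ K over [I-1,I-2,II-1,II-2]: 3 consistent

I-2 ∈ {Gg Kk, Gg kk}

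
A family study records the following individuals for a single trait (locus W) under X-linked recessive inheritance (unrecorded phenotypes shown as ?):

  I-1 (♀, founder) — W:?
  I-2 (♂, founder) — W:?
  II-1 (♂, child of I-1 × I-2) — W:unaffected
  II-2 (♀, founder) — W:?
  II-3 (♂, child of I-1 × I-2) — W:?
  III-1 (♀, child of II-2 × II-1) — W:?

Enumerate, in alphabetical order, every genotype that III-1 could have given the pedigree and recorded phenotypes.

III-1 ∈ {X^WX^W, X^WX^w}

W/I-1 ? ·: X^WX^W|X^WX^w
W/I-2 ? ·: X^WY|X^wY
W/II-1 un I-1×I-2: X^WY
W/II-2 ? ·: X^WX^W|X^WX^w|X^wX^w
W/II-3 ? I-1×I-2: X^WY|X^wY
W/III-1 ? II-2×II-1: X^WX^W|X^WX^w
⇒ W over [I-1,I-2,II-1,II-2,II-3,III-1]: 24 consistent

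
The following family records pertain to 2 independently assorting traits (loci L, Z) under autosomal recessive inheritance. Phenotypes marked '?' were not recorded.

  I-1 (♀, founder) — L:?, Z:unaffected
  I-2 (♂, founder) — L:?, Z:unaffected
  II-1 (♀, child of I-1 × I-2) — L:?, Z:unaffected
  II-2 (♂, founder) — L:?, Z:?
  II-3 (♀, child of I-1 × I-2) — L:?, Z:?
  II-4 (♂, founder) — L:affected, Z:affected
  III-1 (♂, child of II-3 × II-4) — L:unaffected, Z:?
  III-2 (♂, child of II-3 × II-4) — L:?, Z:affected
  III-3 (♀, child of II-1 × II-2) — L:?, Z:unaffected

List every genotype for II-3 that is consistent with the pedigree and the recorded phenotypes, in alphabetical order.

II-3 ∈ {LL Zz, LL zz, Ll Zz, Ll zz}

L/I-1 ? ·: LL|Ll|ll
L/I-2 ? ·: LL|Ll|ll
L/II-1 ? I-1×I-2: LL|Ll|ll
L/II-2 ? ·: LL|Ll|ll
L/II-3 ? I-1×I-2: LL|Ll
L/II-4 aff ·: ll
L/III-1 un II-3×II-4: Ll
L/III-2 ? II-3×II-4: Ll|ll
L/III-3 ? II-1×II-2: LL|Ll|ll
⇒ L over [I-1,I-2,II-1,II-2,II-3,II-4,III-1,III-2,III-3]: 187 consistent
Z/I-1 un ·: ZZ|Zz
Z/I-2 un ·: ZZ|Zz
Z/II-1 un I-1×I-2: ZZ|Zz
Z/II-2 ? ·: ZZ|Zz|zz
Z/II-3 ? I-1×I-2: Zz|zz
Z/II-4 aff ·: zz
Z/III-1 ? II-3×II-4: Zz|zz
Z/III-2 aff II-3×II-4: zz
Z/III-3 un II-1×II-2: ZZ|Zz
⇒ Z over [I-1,I-2,II-1,II-2,II-3,II-4,III-1,III-2,III-3]: 63 consistent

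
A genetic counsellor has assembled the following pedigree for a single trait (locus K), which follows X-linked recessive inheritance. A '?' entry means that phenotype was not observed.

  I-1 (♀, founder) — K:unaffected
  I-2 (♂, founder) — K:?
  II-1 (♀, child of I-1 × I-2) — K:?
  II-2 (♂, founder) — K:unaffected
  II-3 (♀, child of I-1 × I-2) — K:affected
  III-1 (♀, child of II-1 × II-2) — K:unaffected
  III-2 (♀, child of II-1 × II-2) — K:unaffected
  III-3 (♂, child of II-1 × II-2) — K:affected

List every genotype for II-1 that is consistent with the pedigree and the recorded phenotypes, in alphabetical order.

II-1 ∈ {X^KX^k, X^kX^k}

K/I-1 un ·: X^KX^k
K/I-2 ? ·: X^kY
K/II-1 ? I-1×I-2: X^KX^k|X^kX^k
K/II-2 un ·: X^KY
K/II-3 aff I-1×I-2: X^kX^k
K/III-1 un II-1×II-2: X^KX^K|X^KX^k
K/III-2 un II-1×II-2: X^KX^K|X^KX^k
K/III-3 aff II-1×II-2: X^kY
⇒ K over [I-1,I-2,II-1,II-2,II-3,III-1,III-2,III-3]: 5 consistent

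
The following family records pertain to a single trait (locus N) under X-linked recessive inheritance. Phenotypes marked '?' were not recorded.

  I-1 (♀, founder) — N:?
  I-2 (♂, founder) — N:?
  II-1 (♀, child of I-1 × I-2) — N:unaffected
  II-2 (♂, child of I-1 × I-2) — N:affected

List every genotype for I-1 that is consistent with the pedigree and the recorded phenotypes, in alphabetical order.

I-1 ∈ {X^NX^n, X^nX^n}

N/I-1 ? ·: X^NX^n|X^nX^n
N/I-2 ? ·: X^NY|X^nY
N/II-1 un I-1×I-2: X^NX^N|X^NX^n
N/II-2 aff I-1×I-2: X^nY
⇒ N over [I-1,I-2,II-1,II-2]: 4 consistent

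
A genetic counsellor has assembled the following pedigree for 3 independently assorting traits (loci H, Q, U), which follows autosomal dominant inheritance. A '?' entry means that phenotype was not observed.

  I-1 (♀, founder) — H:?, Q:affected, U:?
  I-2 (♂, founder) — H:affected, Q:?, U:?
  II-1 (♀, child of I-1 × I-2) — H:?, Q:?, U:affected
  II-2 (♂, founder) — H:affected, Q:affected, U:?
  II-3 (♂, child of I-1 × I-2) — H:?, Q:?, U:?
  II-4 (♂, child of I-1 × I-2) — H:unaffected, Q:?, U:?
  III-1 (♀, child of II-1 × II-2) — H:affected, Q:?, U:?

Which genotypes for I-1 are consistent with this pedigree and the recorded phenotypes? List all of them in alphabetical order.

I-1 ∈ {Hh QQ UU, Hh QQ Uu, Hh QQ uu, Hh Qq UU, Hh Qq Uu, Hh Qq uu, hh QQ UU, hh QQ Uu, hh QQ uu, hh Qq UU, hh Qq Uu, hh Qq uu}

H/I-1 ? ·: hh|Hh
H/I-2 aff ·: Hh
H/II-1 ? I-1×I-2: hh|Hh|HH
H/II-2 aff ·: Hh|HH
H/II-3 ? I-1×I-2: hh|Hh|HH
H/II-4 un I-1×I-2: hh
H/III-1 aff II-1×II-2: Hh|HH
⇒ H over [I-1,I-2,II-1,II-2,II-3,II-4,III-1]: 39 consistent
Q/I-1 aff ·: Qq|QQ
Q/I-2 ? ·: qq|Qq|QQ
Q/II-1 ? I-1×I-2: qq|Qq|QQ
Q/II-2 aff ·: Qq|QQ
Q/II-3 ? I-1×I-2: qq|Qq|QQ
Q/II-4 ? I-1×I-2: qq|Qq|QQ
Q/III-1 ? II-1×II-2: qq|Qq|QQ
⇒ Q over [I-1,I-2,II-1,II-2,II-3,II-4,III-1]: 203 consistent
U/I-1 ? ·: uu|Uu|UU
U/I-2 ? ·: uu|Uu|UU
U/II-1 aff I-1×I-2: Uu|UU
U/II-2 ? ·: uu|Uu|UU
U/II-3 ? I-1×I-2: uu|Uu|UU
U/II-4 ? I-1×I-2: uu|Uu|UU
U/III-1 ? II-1×II-2: uu|Uu|UU
⇒ U over [I-1,I-2,II-1,II-2,II-3,II-4,III-1]: 261 consistent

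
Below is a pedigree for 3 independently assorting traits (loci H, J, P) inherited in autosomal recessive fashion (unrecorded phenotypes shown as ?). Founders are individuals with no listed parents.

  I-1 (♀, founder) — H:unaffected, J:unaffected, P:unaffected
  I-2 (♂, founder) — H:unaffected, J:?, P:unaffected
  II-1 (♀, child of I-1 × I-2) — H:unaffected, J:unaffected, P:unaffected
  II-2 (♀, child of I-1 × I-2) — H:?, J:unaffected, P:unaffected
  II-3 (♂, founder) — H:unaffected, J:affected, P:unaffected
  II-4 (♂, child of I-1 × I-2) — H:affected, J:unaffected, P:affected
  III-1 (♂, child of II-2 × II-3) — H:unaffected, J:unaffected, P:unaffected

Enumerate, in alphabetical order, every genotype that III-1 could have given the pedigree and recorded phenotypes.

III-1 ∈ {HH Jj PP, HH Jj Pp, Hh Jj PP, Hh Jj Pp}

H/I-1 un ·: Hh
H/I-2 un ·: Hh
H/II-1 un I-1×I-2: HH|Hh
H/II-2 ? I-1×I-2: HH|Hh|hh
H/II-3 un ·: HH|Hh
H/II-4 aff I-1×I-2: hh
H/III-1 un II-2×II-3: HH|Hh
⇒ H over [I-1,I-2,II-1,II-2,II-3,II-4,III-1]: 18 consistent
J/I-1 un ·: JJ|Jj
J/I-2 ? ·: JJ|Jj|jj
J/II-1 un I-1×I-2: JJ|Jj
J/II-2 un I-1×I-2: JJ|Jj
J/II-3 aff ·: jj
J/II-4 un I-1×I-2: JJ|Jj
J/III-1 un II-2×II-3: Jj
⇒ J over [I-1,I-2,II-1,II-2,II-3,II-4,III-1]: 27 consistent
P/I-1 un ·: Pp
P/I-2 un ·: Pp
P/II-1 un I-1×I-2: PP|Pp
P/II-2 un I-1×I-2: PP|Pp
P/II-3 un ·: PP|Pp
P/II-4 aff I-1×I-2: pp
P/III-1 un II-2×II-3: PP|Pp
⇒ P over [I-1,I-2,II-1,II-2,II-3,II-4,III-1]: 14 consistent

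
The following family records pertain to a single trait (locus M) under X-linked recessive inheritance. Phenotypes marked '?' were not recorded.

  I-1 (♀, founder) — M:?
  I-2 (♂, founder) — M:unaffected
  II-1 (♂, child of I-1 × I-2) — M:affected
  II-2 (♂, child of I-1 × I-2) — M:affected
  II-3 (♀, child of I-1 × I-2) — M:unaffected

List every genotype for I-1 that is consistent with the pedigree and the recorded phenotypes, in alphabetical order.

M/I-1 ? ·: X^MX^m|X^mX^m
M/I-2 un ·: X^MY
M/II-1 aff I-1×I-2: X^mY
M/II-2 aff I-1×I-2: X^mY
M/II-3 un I-1×I-2: X^MX^M|X^MX^m
⇒ M over [I-1,I-2,II-1,II-2,II-3]: 3 consistent

I-1 ∈ {X^MX^m, X^mX^m}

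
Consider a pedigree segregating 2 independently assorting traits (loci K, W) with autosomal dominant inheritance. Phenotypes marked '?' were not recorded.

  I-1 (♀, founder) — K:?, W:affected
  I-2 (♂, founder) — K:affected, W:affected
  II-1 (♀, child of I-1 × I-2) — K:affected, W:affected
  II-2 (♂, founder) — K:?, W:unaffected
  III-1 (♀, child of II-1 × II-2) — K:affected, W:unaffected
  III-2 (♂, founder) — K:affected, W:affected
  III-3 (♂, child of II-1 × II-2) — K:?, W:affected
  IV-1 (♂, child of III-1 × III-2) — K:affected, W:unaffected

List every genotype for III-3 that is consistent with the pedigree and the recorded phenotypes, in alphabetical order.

K/I-1 ? ·: kk|Kk|KK
K/I-2 aff ·: Kk|KK
K/II-1 aff I-1×I-2: Kk|KK
K/II-2 ? ·: kk|Kk|KK
K/III-1 aff II-1×II-2: Kk|KK
K/III-2 aff ·: Kk|KK
K/III-3 ? II-1×II-2: kk|Kk|KK
K/IV-1 aff III-1×III-2: Kk|KK
⇒ K over [I-1,I-2,II-1,II-2,III-1,III-2,III-3,IV-1]: 299 consistent
W/I-1 aff ·: Ww|WW
W/I-2 aff ·: Ww|WW
W/II-1 aff I-1×I-2: Ww
W/II-2 un ·: ww
W/III-1 un II-1×II-2: ww
W/III-2 aff ·: Ww
W/III-3 aff II-1×II-2: Ww
W/IV-1 un III-1×III-2: ww
⇒ W over [I-1,I-2,II-1,II-2,III-1,III-2,III-3,IV-1]: 3 consistent

III-3 ∈ {KK Ww, Kk Ww, kk Ww}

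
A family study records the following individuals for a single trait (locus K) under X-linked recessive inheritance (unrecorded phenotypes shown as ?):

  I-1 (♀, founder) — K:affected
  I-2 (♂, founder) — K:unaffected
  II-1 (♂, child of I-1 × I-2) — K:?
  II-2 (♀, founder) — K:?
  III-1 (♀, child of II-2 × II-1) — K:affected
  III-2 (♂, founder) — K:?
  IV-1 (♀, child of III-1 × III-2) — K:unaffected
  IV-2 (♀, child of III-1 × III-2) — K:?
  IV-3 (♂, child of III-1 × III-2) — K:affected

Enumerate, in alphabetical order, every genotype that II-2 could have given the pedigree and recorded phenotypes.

K/I-1 aff ·: X^kX^k
K/I-2 un ·: X^KY
K/II-1 ? I-1×I-2: X^kY
K/II-2 ? ·: X^KX^k|X^kX^k
K/III-1 aff II-2×II-1: X^kX^k
K/III-2 ? ·: X^KY
K/IV-1 un III-1×III-2: X^KX^k
K/IV-2 ? III-1×III-2: X^KX^k
K/IV-3 aff III-1×III-2: X^kY
⇒ K over [I-1,I-2,II-1,II-2,III-1,III-2,IV-1,IV-2,IV-3]: 2 consistent

II-2 ∈ {X^KX^k, X^kX^k}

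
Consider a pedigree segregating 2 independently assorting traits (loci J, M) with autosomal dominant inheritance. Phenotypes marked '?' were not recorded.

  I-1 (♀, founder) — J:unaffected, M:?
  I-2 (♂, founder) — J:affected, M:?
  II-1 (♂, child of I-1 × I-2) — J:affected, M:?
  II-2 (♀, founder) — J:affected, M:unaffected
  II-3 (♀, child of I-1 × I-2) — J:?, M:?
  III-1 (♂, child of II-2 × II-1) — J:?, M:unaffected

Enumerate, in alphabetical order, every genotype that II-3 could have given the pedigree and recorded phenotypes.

II-3 ∈ {Jj MM, Jj Mm, Jj mm, jj MM, jj Mm, jj mm}

J/I-1 un ·: jj
J/I-2 aff ·: Jj|JJ
J/II-1 aff I-1×I-2: Jj
J/II-2 aff ·: Jj|JJ
J/II-3 ? I-1×I-2: jj|Jj
J/III-1 ? II-2×II-1: jj|Jj|JJ
⇒ J over [I-1,I-2,II-1,II-2,II-3,III-1]: 15 consistent
M/I-1 ? ·: mm|Mm|MM
M/I-2 ? ·: mm|Mm|MM
M/II-1 ? I-1×I-2: mm|Mm
M/II-2 un ·: mm
M/II-3 ? I-1×I-2: mm|Mm|MM
M/III-1 un II-2×II-1: mm
⇒ M over [I-1,I-2,II-1,II-2,II-3,III-1]: 21 consistent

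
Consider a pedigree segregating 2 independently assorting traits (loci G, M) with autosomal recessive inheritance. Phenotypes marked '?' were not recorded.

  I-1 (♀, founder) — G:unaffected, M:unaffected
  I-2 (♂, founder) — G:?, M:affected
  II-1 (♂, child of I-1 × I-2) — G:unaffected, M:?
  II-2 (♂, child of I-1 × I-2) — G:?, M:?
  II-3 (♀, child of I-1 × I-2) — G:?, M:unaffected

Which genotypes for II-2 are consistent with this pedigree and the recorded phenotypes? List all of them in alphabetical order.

II-2 ∈ {GG Mm, GG mm, Gg Mm, Gg mm, gg Mm, gg mm}

G/I-1 un ·: GG|Gg
G/I-2 ? ·: GG|Gg|gg
G/II-1 un I-1×I-2: GG|Gg
G/II-2 ? I-1×I-2: GG|Gg|gg
G/II-3 ? I-1×I-2: GG|Gg|gg
⇒ G over [I-1,I-2,II-1,II-2,II-3]: 40 consistent
M/I-1 un ·: MM|Mm
M/I-2 aff ·: mm
M/II-1 ? I-1×I-2: Mm|mm
M/II-2 ? I-1×I-2: Mm|mm
M/II-3 un I-1×I-2: Mm
⇒ M over [I-1,I-2,II-1,II-2,II-3]: 5 consistent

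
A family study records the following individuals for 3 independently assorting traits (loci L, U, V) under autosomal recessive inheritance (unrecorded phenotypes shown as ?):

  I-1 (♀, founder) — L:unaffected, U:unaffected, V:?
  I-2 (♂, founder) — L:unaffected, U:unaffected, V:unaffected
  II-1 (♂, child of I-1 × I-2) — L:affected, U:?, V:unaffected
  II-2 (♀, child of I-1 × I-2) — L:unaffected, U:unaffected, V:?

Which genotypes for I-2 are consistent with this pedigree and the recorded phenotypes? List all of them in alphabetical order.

L/I-1 un ·: Ll
L/I-2 un ·: Ll
L/II-1 aff I-1×I-2: ll
L/II-2 un I-1×I-2: LL|Ll
⇒ L over [I-1,I-2,II-1,II-2]: 2 consistent
U/I-1 un ·: UU|Uu
U/I-2 un ·: UU|Uu
U/II-1 ? I-1×I-2: UU|Uu|uu
U/II-2 un I-1×I-2: UU|Uu
⇒ U over [I-1,I-2,II-1,II-2]: 15 consistent
V/I-1 ? ·: VV|Vv|vv
V/I-2 un ·: VV|Vv
V/II-1 un I-1×I-2: VV|Vv
V/II-2 ? I-1×I-2: VV|Vv|vv
⇒ V over [I-1,I-2,II-1,II-2]: 18 consistent

I-2 ∈ {Ll UU VV, Ll UU Vv, Ll Uu VV, Ll Uu Vv}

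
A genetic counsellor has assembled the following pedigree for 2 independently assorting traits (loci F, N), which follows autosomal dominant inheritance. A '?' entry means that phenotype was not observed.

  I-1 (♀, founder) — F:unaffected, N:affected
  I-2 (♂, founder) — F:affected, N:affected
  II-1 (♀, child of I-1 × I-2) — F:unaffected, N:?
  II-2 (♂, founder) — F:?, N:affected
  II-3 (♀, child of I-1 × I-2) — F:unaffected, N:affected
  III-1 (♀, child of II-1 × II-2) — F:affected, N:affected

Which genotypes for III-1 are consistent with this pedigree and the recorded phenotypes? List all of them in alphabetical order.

III-1 ∈ {Ff NN, Ff Nn}

F/I-1 un ·: ff
F/I-2 aff ·: Ff
F/II-1 un I-1×I-2: ff
F/II-2 ? ·: Ff|FF
F/II-3 un I-1×I-2: ff
F/III-1 aff II-1×II-2: Ff
⇒ F over [I-1,I-2,II-1,II-2,II-3,III-1]: 2 consistent
N/I-1 aff ·: Nn|NN
N/I-2 aff ·: Nn|NN
N/II-1 ? I-1×I-2: nn|Nn|NN
N/II-2 aff ·: Nn|NN
N/II-3 aff I-1×I-2: Nn|NN
N/III-1 aff II-1×II-2: Nn|NN
⇒ N over [I-1,I-2,II-1,II-2,II-3,III-1]: 49 consistent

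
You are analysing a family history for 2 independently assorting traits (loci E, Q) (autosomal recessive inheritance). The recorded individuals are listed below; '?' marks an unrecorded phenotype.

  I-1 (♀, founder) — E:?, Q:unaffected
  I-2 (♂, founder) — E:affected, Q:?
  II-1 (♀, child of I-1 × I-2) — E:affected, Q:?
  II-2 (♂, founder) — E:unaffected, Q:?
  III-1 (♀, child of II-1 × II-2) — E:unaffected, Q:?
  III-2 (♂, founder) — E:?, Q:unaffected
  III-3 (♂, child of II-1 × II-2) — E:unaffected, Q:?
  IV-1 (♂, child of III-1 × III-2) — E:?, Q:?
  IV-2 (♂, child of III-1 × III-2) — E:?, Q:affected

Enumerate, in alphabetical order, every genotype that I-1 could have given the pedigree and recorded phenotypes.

E/I-1 ? ·: Ee|ee
E/I-2 aff ·: ee
E/II-1 aff I-1×I-2: ee
E/II-2 un ·: EE|Ee
E/III-1 un II-1×II-2: Ee
E/III-2 ? ·: EE|Ee|ee
E/III-3 un II-1×II-2: Ee
E/IV-1 ? III-1×III-2: EE|Ee|ee
E/IV-2 ? III-1×III-2: EE|Ee|ee
⇒ E over [I-1,I-2,II-1,II-2,III-1,III-2,III-3,IV-1,IV-2]: 68 consistent
Q/I-1 un ·: QQ|Qq
Q/I-2 ? ·: QQ|Qq|qq
Q/II-1 ? I-1×I-2: QQ|Qq|qq
Q/II-2 ? ·: QQ|Qq|qq
Q/III-1 ? II-1×II-2: Qq|qq
Q/III-2 un ·: Qq
Q/III-3 ? II-1×II-2: QQ|Qq|qq
Q/IV-1 ? III-1×III-2: QQ|Qq|qq
Q/IV-2 aff III-1×III-2: qq
⇒ Q over [I-1,I-2,II-1,II-2,III-1,III-2,III-3,IV-1,IV-2]: 221 consistent

I-1 ∈ {Ee QQ, Ee Qq, ee QQ, ee Qq}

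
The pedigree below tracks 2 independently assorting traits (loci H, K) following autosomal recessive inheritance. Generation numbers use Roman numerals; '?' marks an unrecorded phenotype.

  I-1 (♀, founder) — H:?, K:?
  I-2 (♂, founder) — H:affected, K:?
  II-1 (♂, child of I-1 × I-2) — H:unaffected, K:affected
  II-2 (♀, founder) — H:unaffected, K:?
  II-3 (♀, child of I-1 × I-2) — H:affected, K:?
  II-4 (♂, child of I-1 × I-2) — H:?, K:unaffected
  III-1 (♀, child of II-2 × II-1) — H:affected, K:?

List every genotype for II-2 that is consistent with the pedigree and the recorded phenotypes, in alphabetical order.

H/I-1 ? ·: Hh
H/I-2 aff ·: hh
H/II-1 un I-1×I-2: Hh
H/II-2 un ·: Hh
H/II-3 aff I-1×I-2: hh
H/II-4 ? I-1×I-2: Hh|hh
H/III-1 aff II-2×II-1: hh
⇒ H over [I-1,I-2,II-1,II-2,II-3,II-4,III-1]: 2 consistent
K/I-1 ? ·: Kk|kk
K/I-2 ? ·: Kk|kk
K/II-1 aff I-1×I-2: kk
K/II-2 ? ·: KK|Kk|kk
K/II-3 ? I-1×I-2: KK|Kk|kk
K/II-4 un I-1×I-2: KK|Kk
K/III-1 ? II-2×II-1: Kk|kk
⇒ K over [I-1,I-2,II-1,II-2,II-3,II-4,III-1]: 40 consistent

II-2 ∈ {Hh KK, Hh Kk, Hh kk}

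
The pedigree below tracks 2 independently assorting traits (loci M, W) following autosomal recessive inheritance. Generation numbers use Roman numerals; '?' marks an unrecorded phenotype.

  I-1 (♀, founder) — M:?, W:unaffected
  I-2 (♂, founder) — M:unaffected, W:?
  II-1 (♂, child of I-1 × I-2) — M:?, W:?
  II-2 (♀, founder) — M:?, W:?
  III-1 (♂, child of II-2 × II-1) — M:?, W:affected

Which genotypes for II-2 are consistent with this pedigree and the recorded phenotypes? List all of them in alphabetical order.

M/I-1 ? ·: MM|Mm|mm
M/I-2 un ·: MM|Mm
M/II-1 ? I-1×I-2: MM|Mm|mm
M/II-2 ? ·: MM|Mm|mm
M/III-1 ? II-2×II-1: MM|Mm|mm
⇒ M over [I-1,I-2,II-1,II-2,III-1]: 59 consistent
W/I-1 un ·: WW|Ww
W/I-2 ? ·: WW|Ww|ww
W/II-1 ? I-1×I-2: Ww|ww
W/II-2 ? ·: Ww|ww
W/III-1 aff II-2×II-1: ww
⇒ W over [I-1,I-2,II-1,II-2,III-1]: 14 consistent

II-2 ∈ {MM Ww, MM ww, Mm Ww, Mm ww, mm Ww, mm ww}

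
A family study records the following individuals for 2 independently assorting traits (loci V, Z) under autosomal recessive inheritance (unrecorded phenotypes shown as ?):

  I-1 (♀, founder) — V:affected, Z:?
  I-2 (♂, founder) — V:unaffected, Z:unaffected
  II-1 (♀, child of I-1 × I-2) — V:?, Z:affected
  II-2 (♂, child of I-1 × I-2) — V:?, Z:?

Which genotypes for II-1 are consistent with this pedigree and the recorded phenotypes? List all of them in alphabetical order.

V/I-1 aff ·: vv
V/I-2 un ·: VV|Vv
V/II-1 ? I-1×I-2: Vv|vv
V/II-2 ? I-1×I-2: Vv|vv
⇒ V over [I-1,I-2,II-1,II-2]: 5 consistent
Z/I-1 ? ·: Zz|zz
Z/I-2 un ·: Zz
Z/II-1 aff I-1×I-2: zz
Z/II-2 ? I-1×I-2: ZZ|Zz|zz
⇒ Z over [I-1,I-2,II-1,II-2]: 5 consistent

II-1 ∈ {Vv zz, vv zz}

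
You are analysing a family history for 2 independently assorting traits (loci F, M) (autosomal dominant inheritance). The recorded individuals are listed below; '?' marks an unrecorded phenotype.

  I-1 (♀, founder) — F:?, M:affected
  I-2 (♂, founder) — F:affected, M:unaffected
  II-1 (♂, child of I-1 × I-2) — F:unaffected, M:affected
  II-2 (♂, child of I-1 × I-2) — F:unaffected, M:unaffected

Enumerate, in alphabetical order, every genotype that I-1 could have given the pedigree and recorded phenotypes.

I-1 ∈ {Ff Mm, ff Mm}

F/I-1 ? ·: ff|Ff
F/I-2 aff ·: Ff
F/II-1 un I-1×I-2: ff
F/II-2 un I-1×I-2: ff
⇒ F over [I-1,I-2,II-1,II-2]: 2 consistent
M/I-1 aff ·: Mm
M/I-2 un ·: mm
M/II-1 aff I-1×I-2: Mm
M/II-2 un I-1×I-2: mm
⇒ M over [I-1,I-2,II-1,II-2]: 1 consistent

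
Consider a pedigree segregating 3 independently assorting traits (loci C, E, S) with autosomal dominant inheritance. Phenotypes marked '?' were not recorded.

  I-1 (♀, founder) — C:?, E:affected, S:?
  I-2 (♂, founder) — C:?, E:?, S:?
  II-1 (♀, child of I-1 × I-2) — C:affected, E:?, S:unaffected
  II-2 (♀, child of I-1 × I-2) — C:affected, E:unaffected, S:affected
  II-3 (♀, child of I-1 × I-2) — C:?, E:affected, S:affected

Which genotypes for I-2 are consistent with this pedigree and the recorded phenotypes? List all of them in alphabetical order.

I-2 ∈ {CC Ee Ss, CC Ee ss, CC ee Ss, CC ee ss, Cc Ee Ss, Cc Ee ss, Cc ee Ss, Cc ee ss, cc Ee Ss, cc Ee ss, cc ee Ss, cc ee ss}

C/I-1 ? ·: cc|Cc|CC
C/I-2 ? ·: cc|Cc|CC
C/II-1 aff I-1×I-2: Cc|CC
C/II-2 aff I-1×I-2: Cc|CC
C/II-3 ? I-1×I-2: cc|Cc|CC
⇒ C over [I-1,I-2,II-1,II-2,II-3]: 35 consistent
E/I-1 aff ·: Ee
E/I-2 ? ·: ee|Ee
E/II-1 ? I-1×I-2: ee|Ee|EE
E/II-2 un I-1×I-2: ee
E/II-3 aff I-1×I-2: Ee|EE
⇒ E over [I-1,I-2,II-1,II-2,II-3]: 8 consistent
S/I-1 ? ·: ss|Ss
S/I-2 ? ·: ss|Ss
S/II-1 un I-1×I-2: ss
S/II-2 aff I-1×I-2: Ss|SS
S/II-3 aff I-1×I-2: Ss|SS
⇒ S over [I-1,I-2,II-1,II-2,II-3]: 6 consistent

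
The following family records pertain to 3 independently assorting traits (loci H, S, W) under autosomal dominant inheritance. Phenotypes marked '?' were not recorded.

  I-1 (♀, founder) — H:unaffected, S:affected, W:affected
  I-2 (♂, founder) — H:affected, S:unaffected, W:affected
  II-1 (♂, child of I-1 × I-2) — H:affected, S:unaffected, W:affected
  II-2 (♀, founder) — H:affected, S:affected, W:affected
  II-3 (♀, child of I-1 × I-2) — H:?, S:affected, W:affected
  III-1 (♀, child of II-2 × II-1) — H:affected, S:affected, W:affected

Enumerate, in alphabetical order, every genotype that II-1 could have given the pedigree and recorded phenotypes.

II-1 ∈ {Hh ss WW, Hh ss Ww}

H/I-1 un ·: hh
H/I-2 aff ·: Hh|HH
H/II-1 aff I-1×I-2: Hh
H/II-2 aff ·: Hh|HH
H/II-3 ? I-1×I-2: hh|Hh
H/III-1 aff II-2×II-1: Hh|HH
⇒ H over [I-1,I-2,II-1,II-2,II-3,III-1]: 12 consistent
S/I-1 aff ·: Ss
S/I-2 un ·: ss
S/II-1 un I-1×I-2: ss
S/II-2 aff ·: Ss|SS
S/II-3 aff I-1×I-2: Ss
S/III-1 aff II-2×II-1: Ss
⇒ S over [I-1,I-2,II-1,II-2,II-3,III-1]: 2 consistent
W/I-1 aff ·: Ww|WW
W/I-2 aff ·: Ww|WW
W/II-1 aff I-1×I-2: Ww|WW
W/II-2 aff ·: Ww|WW
W/II-3 aff I-1×I-2: Ww|WW
W/III-1 aff II-2×II-1: Ww|WW
⇒ W over [I-1,I-2,II-1,II-2,II-3,III-1]: 45 consistent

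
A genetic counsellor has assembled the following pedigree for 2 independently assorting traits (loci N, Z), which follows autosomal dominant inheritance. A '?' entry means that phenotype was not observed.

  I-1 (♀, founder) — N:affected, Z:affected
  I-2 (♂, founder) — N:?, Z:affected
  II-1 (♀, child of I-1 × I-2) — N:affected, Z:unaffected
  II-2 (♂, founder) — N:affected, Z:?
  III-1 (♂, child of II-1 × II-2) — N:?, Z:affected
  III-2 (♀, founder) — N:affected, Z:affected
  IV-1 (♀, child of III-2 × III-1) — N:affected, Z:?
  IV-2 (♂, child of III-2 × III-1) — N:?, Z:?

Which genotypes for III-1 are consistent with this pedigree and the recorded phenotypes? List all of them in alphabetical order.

N/I-1 aff ·: Nn|NN
N/I-2 ? ·: nn|Nn|NN
N/II-1 aff I-1×I-2: Nn|NN
N/II-2 aff ·: Nn|NN
N/III-1 ? II-1×II-2: nn|Nn|NN
N/III-2 aff ·: Nn|NN
N/IV-1 aff III-2×III-1: Nn|NN
N/IV-2 ? III-2×III-1: nn|Nn|NN
⇒ N over [I-1,I-2,II-1,II-2,III-1,III-2,IV-1,IV-2]: 245 consistent
Z/I-1 aff ·: Zz
Z/I-2 aff ·: Zz
Z/II-1 un I-1×I-2: zz
Z/II-2 ? ·: Zz|ZZ
Z/III-1 aff II-1×II-2: Zz
Z/III-2 aff ·: Zz|ZZ
Z/IV-1 ? III-2×III-1: zz|Zz|ZZ
Z/IV-2 ? III-2×III-1: zz|Zz|ZZ
⇒ Z over [I-1,I-2,II-1,II-2,III-1,III-2,IV-1,IV-2]: 26 consistent

III-1 ∈ {NN Zz, Nn Zz, nn Zz}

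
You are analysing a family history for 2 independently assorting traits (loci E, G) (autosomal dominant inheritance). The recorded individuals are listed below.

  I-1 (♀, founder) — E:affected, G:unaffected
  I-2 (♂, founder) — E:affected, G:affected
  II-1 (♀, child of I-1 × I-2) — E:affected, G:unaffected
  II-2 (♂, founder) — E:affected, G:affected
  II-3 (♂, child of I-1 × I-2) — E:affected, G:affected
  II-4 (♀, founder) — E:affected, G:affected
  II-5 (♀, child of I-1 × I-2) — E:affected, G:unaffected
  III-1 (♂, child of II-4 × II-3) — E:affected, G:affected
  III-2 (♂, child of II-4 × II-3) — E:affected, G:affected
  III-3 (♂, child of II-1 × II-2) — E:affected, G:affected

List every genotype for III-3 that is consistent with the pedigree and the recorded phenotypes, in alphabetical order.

E/I-1 aff ·: Ee|EE
E/I-2 aff ·: Ee|EE
E/II-1 aff I-1×I-2: Ee|EE
E/II-2 aff ·: Ee|EE
E/II-3 aff I-1×I-2: Ee|EE
E/II-4 aff ·: Ee|EE
E/II-5 aff I-1×I-2: Ee|EE
E/III-1 aff II-4×II-3: Ee|EE
E/III-2 aff II-4×II-3: Ee|EE
E/III-3 aff II-1×II-2: Ee|EE
⇒ E over [I-1,I-2,II-1,II-2,II-3,II-4,II-5,III-1,III-2,III-3]: 561 consistent
G/I-1 un ·: gg
G/I-2 aff ·: Gg
G/II-1 un I-1×I-2: gg
G/II-2 aff ·: Gg|GG
G/II-3 aff I-1×I-2: Gg
G/II-4 aff ·: Gg|GG
G/II-5 un I-1×I-2: gg
G/III-1 aff II-4×II-3: Gg|GG
G/III-2 aff II-4×II-3: Gg|GG
G/III-3 aff II-1×II-2: Gg
⇒ G over [I-1,I-2,II-1,II-2,II-3,II-4,II-5,III-1,III-2,III-3]: 16 consistent

III-3 ∈ {EE Gg, Ee Gg}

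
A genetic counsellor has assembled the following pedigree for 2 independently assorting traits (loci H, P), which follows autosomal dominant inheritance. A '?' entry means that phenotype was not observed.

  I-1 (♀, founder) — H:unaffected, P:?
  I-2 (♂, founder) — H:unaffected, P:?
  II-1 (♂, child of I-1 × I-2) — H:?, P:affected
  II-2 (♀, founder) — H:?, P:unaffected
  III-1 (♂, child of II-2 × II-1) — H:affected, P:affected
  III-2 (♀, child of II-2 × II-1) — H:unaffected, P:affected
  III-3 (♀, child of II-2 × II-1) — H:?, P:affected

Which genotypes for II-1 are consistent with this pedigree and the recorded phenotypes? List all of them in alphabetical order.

II-1 ∈ {hh PP, hh Pp}

H/I-1 un ·: hh
H/I-2 un ·: hh
H/II-1 ? I-1×I-2: hh
H/II-2 ? ·: Hh
H/III-1 aff II-2×II-1: Hh
H/III-2 un II-2×II-1: hh
H/III-3 ? II-2×II-1: hh|Hh
⇒ H over [I-1,I-2,II-1,II-2,III-1,III-2,III-3]: 2 consistent
P/I-1 ? ·: pp|Pp|PP
P/I-2 ? ·: pp|Pp|PP
P/II-1 aff I-1×I-2: Pp|PP
P/II-2 un ·: pp
P/III-1 aff II-2×II-1: Pp
P/III-2 aff II-2×II-1: Pp
P/III-3 aff II-2×II-1: Pp
⇒ P over [I-1,I-2,II-1,II-2,III-1,III-2,III-3]: 11 consistent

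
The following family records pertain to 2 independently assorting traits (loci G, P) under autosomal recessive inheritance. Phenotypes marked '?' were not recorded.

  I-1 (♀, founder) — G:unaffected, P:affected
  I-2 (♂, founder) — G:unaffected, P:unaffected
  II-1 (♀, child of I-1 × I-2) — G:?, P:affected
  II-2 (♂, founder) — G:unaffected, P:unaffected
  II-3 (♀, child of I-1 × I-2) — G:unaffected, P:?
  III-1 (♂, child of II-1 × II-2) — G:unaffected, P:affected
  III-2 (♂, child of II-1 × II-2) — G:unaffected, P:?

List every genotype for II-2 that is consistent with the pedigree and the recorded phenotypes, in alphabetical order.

G/I-1 un ·: GG|Gg
G/I-2 un ·: GG|Gg
G/II-1 ? I-1×I-2: GG|Gg|gg
G/II-2 un ·: GG|Gg
G/II-3 un I-1×I-2: GG|Gg
G/III-1 un II-1×II-2: GG|Gg
G/III-2 un II-1×II-2: GG|Gg
⇒ G over [I-1,I-2,II-1,II-2,II-3,III-1,III-2]: 87 consistent
P/I-1 aff ·: pp
P/I-2 un ·: Pp
P/II-1 aff I-1×I-2: pp
P/II-2 un ·: Pp
P/II-3 ? I-1×I-2: Pp|pp
P/III-1 aff II-1×II-2: pp
P/III-2 ? II-1×II-2: Pp|pp
⇒ P over [I-1,I-2,II-1,II-2,II-3,III-1,III-2]: 4 consistent

II-2 ∈ {GG Pp, Gg Pp}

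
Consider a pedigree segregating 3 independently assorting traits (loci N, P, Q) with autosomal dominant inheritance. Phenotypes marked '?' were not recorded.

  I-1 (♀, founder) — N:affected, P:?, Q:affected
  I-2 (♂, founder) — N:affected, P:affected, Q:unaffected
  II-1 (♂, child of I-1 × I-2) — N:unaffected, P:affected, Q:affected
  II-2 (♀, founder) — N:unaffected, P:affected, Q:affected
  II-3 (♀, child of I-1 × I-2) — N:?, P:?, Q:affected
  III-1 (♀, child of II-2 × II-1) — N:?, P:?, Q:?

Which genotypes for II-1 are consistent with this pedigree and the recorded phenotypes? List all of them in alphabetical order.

N/I-1 aff ·: Nn
N/I-2 aff ·: Nn
N/II-1 un I-1×I-2: nn
N/II-2 un ·: nn
N/II-3 ? I-1×I-2: nn|Nn|NN
N/III-1 ? II-2×II-1: nn
⇒ N over [I-1,I-2,II-1,II-2,II-3,III-1]: 3 consistent
P/I-1 ? ·: pp|Pp|PP
P/I-2 aff ·: Pp|PP
P/II-1 aff I-1×I-2: Pp|PP
P/II-2 aff ·: Pp|PP
P/II-3 ? I-1×I-2: pp|Pp|PP
P/III-1 ? II-2×II-1: pp|Pp|PP
⇒ P over [I-1,I-2,II-1,II-2,II-3,III-1]: 74 consistent
Q/I-1 aff ·: Qq|QQ
Q/I-2 un ·: qq
Q/II-1 aff I-1×I-2: Qq
Q/II-2 aff ·: Qq|QQ
Q/II-3 aff I-1×I-2: Qq
Q/III-1 ? II-2×II-1: qq|Qq|QQ
⇒ Q over [I-1,I-2,II-1,II-2,II-3,III-1]: 10 consistent

II-1 ∈ {nn PP Qq, nn Pp Qq}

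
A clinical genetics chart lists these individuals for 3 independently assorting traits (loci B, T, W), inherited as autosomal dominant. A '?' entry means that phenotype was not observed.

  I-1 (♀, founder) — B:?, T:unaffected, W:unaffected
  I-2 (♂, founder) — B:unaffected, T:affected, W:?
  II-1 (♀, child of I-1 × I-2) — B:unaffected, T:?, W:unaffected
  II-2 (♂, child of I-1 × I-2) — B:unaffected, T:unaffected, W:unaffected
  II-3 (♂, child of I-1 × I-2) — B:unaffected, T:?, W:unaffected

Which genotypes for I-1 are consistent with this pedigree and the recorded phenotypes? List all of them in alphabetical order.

I-1 ∈ {Bb tt ww, bb tt ww}

B/I-1 ? ·: bb|Bb
B/I-2 un ·: bb
B/II-1 un I-1×I-2: bb
B/II-2 un I-1×I-2: bb
B/II-3 un I-1×I-2: bb
⇒ B over [I-1,I-2,II-1,II-2,II-3]: 2 consistent
T/I-1 un ·: tt
T/I-2 aff ·: Tt
T/II-1 ? I-1×I-2: tt|Tt
T/II-2 un I-1×I-2: tt
T/II-3 ? I-1×I-2: tt|Tt
⇒ T over [I-1,I-2,II-1,II-2,II-3]: 4 consistent
W/I-1 un ·: ww
W/I-2 ? ·: ww|Ww
W/II-1 un I-1×I-2: ww
W/II-2 un I-1×I-2: ww
W/II-3 un I-1×I-2: ww
⇒ W over [I-1,I-2,II-1,II-2,II-3]: 2 consistent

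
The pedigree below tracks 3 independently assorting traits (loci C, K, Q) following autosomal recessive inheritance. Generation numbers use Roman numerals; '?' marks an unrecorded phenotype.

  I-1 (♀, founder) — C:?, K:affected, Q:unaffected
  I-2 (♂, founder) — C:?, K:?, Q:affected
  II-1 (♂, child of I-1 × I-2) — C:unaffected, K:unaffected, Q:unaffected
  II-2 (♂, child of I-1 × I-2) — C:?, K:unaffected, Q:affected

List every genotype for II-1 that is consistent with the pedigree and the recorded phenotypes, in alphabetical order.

C/I-1 ? ·: CC|Cc|cc
C/I-2 ? ·: CC|Cc|cc
C/II-1 un I-1×I-2: CC|Cc
C/II-2 ? I-1×I-2: CC|Cc|cc
⇒ C over [I-1,I-2,II-1,II-2]: 21 consistent
K/I-1 aff ·: kk
K/I-2 ? ·: KK|Kk
K/II-1 un I-1×I-2: Kk
K/II-2 un I-1×I-2: Kk
⇒ K over [I-1,I-2,II-1,II-2]: 2 consistent
Q/I-1 un ·: Qq
Q/I-2 aff ·: qq
Q/II-1 un I-1×I-2: Qq
Q/II-2 aff I-1×I-2: qq
⇒ Q over [I-1,I-2,II-1,II-2]: 1 consistent

II-1 ∈ {CC Kk Qq, Cc Kk Qq}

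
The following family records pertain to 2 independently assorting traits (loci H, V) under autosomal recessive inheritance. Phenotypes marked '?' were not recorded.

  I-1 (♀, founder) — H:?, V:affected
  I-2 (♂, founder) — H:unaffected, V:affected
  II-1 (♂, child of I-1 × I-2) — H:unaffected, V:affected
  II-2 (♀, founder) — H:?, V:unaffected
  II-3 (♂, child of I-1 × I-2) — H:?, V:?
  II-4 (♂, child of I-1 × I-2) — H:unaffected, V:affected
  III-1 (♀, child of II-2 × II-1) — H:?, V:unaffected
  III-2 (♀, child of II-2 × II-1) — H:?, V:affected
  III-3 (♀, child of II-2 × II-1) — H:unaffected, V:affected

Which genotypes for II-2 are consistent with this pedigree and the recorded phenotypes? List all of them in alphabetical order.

H/I-1 ? ·: HH|Hh|hh
H/I-2 un ·: HH|Hh
H/II-1 un I-1×I-2: HH|Hh
H/II-2 ? ·: HH|Hh|hh
H/II-3 ? I-1×I-2: HH|Hh|hh
H/II-4 un I-1×I-2: HH|Hh
H/III-1 ? II-2×II-1: HH|Hh|hh
H/III-2 ? II-2×II-1: HH|Hh|hh
H/III-3 un II-2×II-1: HH|Hh
⇒ H over [I-1,I-2,II-1,II-2,II-3,II-4,III-1,III-2,III-3]: 660 consistent
V/I-1 aff ·: vv
V/I-2 aff ·: vv
V/II-1 aff I-1×I-2: vv
V/II-2 un ·: Vv
V/II-3 ? I-1×I-2: vv
V/II-4 aff I-1×I-2: vv
V/III-1 un II-2×II-1: Vv
V/III-2 aff II-2×II-1: vv
V/III-3 aff II-2×II-1: vv
⇒ V over [I-1,I-2,II-1,II-2,II-3,II-4,III-1,III-2,III-3]: 1 consistent

II-2 ∈ {HH Vv, Hh Vv, hh Vv}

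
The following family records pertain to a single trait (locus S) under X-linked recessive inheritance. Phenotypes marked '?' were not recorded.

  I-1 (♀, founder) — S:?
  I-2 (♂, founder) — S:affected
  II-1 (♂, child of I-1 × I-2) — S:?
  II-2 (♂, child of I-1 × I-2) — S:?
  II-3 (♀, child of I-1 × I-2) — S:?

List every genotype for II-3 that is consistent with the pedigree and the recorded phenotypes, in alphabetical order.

S/I-1 ? ·: X^SX^S|X^SX^s|X^sX^s
S/I-2 aff ·: X^sY
S/II-1 ? I-1×I-2: X^SY|X^sY
S/II-2 ? I-1×I-2: X^SY|X^sY
S/II-3 ? I-1×I-2: X^SX^s|X^sX^s
⇒ S over [I-1,I-2,II-1,II-2,II-3]: 10 consistent

II-3 ∈ {X^SX^s, X^sX^s}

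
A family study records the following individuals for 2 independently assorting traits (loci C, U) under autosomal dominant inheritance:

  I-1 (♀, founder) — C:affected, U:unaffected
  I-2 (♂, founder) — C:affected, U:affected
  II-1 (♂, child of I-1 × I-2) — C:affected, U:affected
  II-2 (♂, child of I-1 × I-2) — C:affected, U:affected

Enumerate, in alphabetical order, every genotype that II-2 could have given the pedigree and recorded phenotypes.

II-2 ∈ {CC Uu, Cc Uu}

C/I-1 aff ·: Cc|CC
C/I-2 aff ·: Cc|CC
C/II-1 aff I-1×I-2: Cc|CC
C/II-2 aff I-1×I-2: Cc|CC
⇒ C over [I-1,I-2,II-1,II-2]: 13 consistent
U/I-1 un ·: uu
U/I-2 aff ·: Uu|UU
U/II-1 aff I-1×I-2: Uu
U/II-2 aff I-1×I-2: Uu
⇒ U over [I-1,I-2,II-1,II-2]: 2 consistent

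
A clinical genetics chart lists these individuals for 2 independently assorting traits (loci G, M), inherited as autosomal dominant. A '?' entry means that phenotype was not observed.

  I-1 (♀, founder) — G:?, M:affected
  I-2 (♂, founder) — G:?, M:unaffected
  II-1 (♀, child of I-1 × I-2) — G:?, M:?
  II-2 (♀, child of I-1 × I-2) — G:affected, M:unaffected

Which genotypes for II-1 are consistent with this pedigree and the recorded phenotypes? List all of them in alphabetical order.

II-1 ∈ {GG Mm, GG mm, Gg Mm, Gg mm, gg Mm, gg mm}

G/I-1 ? ·: gg|Gg|GG
G/I-2 ? ·: gg|Gg|GG
G/II-1 ? I-1×I-2: gg|Gg|GG
G/II-2 aff I-1×I-2: Gg|GG
⇒ G over [I-1,I-2,II-1,II-2]: 21 consistent
M/I-1 aff ·: Mm
M/I-2 un ·: mm
M/II-1 ? I-1×I-2: mm|Mm
M/II-2 un I-1×I-2: mm
⇒ M over [I-1,I-2,II-1,II-2]: 2 consistent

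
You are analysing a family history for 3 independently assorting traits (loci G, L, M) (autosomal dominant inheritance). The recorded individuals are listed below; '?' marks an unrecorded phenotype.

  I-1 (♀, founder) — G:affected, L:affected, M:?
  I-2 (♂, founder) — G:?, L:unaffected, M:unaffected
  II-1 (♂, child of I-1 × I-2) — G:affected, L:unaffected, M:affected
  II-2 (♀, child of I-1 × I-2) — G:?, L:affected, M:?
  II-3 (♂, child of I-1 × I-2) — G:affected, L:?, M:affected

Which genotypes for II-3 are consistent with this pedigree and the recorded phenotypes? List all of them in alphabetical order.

G/I-1 aff ·: Gg|GG
G/I-2 ? ·: gg|Gg|GG
G/II-1 aff I-1×I-2: Gg|GG
G/II-2 ? I-1×I-2: gg|Gg|GG
G/II-3 aff I-1×I-2: Gg|GG
⇒ G over [I-1,I-2,II-1,II-2,II-3]: 32 consistent
L/I-1 aff ·: Ll
L/I-2 un ·: ll
L/II-1 un I-1×I-2: ll
L/II-2 aff I-1×I-2: Ll
L/II-3 ? I-1×I-2: ll|Ll
⇒ L over [I-1,I-2,II-1,II-2,II-3]: 2 consistent
M/I-1 ? ·: Mm|MM
M/I-2 un ·: mm
M/II-1 aff I-1×I-2: Mm
M/II-2 ? I-1×I-2: mm|Mm
M/II-3 aff I-1×I-2: Mm
⇒ M over [I-1,I-2,II-1,II-2,II-3]: 3 consistent

II-3 ∈ {GG Ll Mm, GG ll Mm, Gg Ll Mm, Gg ll Mm}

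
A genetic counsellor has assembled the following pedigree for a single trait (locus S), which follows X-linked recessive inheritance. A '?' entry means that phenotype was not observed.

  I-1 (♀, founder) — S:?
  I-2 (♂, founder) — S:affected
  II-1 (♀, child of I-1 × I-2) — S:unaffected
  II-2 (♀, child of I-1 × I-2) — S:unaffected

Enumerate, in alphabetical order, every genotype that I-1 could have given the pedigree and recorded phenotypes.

I-1 ∈ {X^SX^S, X^SX^s}

S/I-1 ? ·: X^SX^S|X^SX^s
S/I-2 aff ·: X^sY
S/II-1 un I-1×I-2: X^SX^s
S/II-2 un I-1×I-2: X^SX^s
⇒ S over [I-1,I-2,II-1,II-2]: 2 consistent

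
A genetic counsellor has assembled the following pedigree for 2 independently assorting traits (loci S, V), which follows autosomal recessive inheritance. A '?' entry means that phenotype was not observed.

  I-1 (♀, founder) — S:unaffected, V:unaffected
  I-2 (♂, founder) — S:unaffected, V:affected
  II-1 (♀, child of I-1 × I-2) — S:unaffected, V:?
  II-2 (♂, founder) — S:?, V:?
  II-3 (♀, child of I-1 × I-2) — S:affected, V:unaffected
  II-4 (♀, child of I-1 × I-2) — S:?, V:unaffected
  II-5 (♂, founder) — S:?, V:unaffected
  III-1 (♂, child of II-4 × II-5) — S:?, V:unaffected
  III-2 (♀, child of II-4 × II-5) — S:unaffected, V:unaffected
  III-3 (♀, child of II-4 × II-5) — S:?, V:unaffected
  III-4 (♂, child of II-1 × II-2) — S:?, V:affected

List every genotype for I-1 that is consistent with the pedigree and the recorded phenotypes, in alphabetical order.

S/I-1 un ·: Ss
S/I-2 un ·: Ss
S/II-1 un I-1×I-2: SS|Ss
S/II-2 ? ·: SS|Ss|ss
S/II-3 aff I-1×I-2: ss
S/II-4 ? I-1×I-2: SS|Ss|ss
S/II-5 ? ·: SS|Ss|ss
S/III-1 ? II-4×II-5: SS|Ss|ss
S/III-2 un II-4×II-5: SS|Ss
S/III-3 ? II-4×II-5: SS|Ss|ss
S/III-4 ? II-1×II-2: SS|Ss|ss
⇒ S over [I-1,I-2,II-1,II-2,II-3,II-4,II-5,III-1,III-2,III-3,III-4]: 495 consistent
V/I-1 un ·: VV|Vv
V/I-2 aff ·: vv
V/II-1 ? I-1×I-2: Vv|vv
V/II-2 ? ·: Vv|vv
V/II-3 un I-1×I-2: Vv
V/II-4 un I-1×I-2: Vv
V/II-5 un ·: VV|Vv
V/III-1 un II-4×II-5: VV|Vv
V/III-2 un II-4×II-5: VV|Vv
V/III-3 un II-4×II-5: VV|Vv
V/III-4 aff II-1×II-2: vv
⇒ V over [I-1,I-2,II-1,II-2,II-3,II-4,II-5,III-1,III-2,III-3,III-4]: 96 consistent

I-1 ∈ {Ss VV, Ss Vv}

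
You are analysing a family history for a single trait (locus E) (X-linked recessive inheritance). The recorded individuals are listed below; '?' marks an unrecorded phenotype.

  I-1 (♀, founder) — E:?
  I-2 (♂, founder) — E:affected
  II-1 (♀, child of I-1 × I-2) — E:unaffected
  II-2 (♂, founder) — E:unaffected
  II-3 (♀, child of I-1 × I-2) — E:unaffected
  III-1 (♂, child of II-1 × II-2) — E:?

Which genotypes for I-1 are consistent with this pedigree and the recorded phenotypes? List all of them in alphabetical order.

E/I-1 ? ·: X^EX^E|X^EX^e
E/I-2 aff ·: X^eY
E/II-1 un I-1×I-2: X^EX^e
E/II-2 un ·: X^EY
E/II-3 un I-1×I-2: X^EX^e
E/III-1 ? II-1×II-2: X^EY|X^eY
⇒ E over [I-1,I-2,II-1,II-2,II-3,III-1]: 4 consistent

I-1 ∈ {X^EX^E, X^EX^e}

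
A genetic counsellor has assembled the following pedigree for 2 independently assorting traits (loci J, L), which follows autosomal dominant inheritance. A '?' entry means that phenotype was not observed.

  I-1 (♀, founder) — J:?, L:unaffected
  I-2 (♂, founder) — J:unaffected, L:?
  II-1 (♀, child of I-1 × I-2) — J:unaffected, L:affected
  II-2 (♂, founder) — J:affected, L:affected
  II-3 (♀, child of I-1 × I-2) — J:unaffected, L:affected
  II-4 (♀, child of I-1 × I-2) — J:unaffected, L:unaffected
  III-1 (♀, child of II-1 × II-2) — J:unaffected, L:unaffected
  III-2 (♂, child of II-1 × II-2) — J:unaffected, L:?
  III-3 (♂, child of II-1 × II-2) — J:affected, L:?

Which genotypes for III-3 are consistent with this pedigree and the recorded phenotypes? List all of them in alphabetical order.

J/I-1 ? ·: jj|Jj
J/I-2 un ·: jj
J/II-1 un I-1×I-2: jj
J/II-2 aff ·: Jj
J/II-3 un I-1×I-2: jj
J/II-4 un I-1×I-2: jj
J/III-1 un II-1×II-2: jj
J/III-2 un II-1×II-2: jj
J/III-3 aff II-1×II-2: Jj
⇒ J over [I-1,I-2,II-1,II-2,II-3,II-4,III-1,III-2,III-3]: 2 consistent
L/I-1 un ·: ll
L/I-2 ? ·: Ll
L/II-1 aff I-1×I-2: Ll
L/II-2 aff ·: Ll
L/II-3 aff I-1×I-2: Ll
L/II-4 un I-1×I-2: ll
L/III-1 un II-1×II-2: ll
L/III-2 ? II-1×II-2: ll|Ll|LL
L/III-3 ? II-1×II-2: ll|Ll|LL
⇒ L over [I-1,I-2,II-1,II-2,II-3,II-4,III-1,III-2,III-3]: 9 consistent

III-3 ∈ {Jj LL, Jj Ll, Jj ll}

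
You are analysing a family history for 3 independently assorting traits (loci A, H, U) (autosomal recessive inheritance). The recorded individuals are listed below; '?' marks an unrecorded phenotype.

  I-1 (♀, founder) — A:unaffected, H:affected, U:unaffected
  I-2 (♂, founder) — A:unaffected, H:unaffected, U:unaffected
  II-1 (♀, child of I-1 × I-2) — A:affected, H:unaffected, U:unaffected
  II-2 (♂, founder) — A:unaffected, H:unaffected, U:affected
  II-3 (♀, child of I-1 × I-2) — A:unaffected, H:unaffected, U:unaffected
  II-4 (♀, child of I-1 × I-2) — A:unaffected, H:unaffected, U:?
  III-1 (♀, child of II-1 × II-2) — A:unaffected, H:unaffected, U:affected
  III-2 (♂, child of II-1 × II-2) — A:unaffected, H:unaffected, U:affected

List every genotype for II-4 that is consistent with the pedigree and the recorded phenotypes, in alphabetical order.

II-4 ∈ {AA Hh UU, AA Hh Uu, AA Hh uu, Aa Hh UU, Aa Hh Uu, Aa Hh uu}

A/I-1 un ·: Aa
A/I-2 un ·: Aa
A/II-1 aff I-1×I-2: aa
A/II-2 un ·: AA|Aa
A/II-3 un I-1×I-2: AA|Aa
A/II-4 un I-1×I-2: AA|Aa
A/III-1 un II-1×II-2: Aa
A/III-2 un II-1×II-2: Aa
⇒ A over [I-1,I-2,II-1,II-2,II-3,II-4,III-1,III-2]: 8 consistent
H/I-1 aff ·: hh
H/I-2 un ·: HH|Hh
H/II-1 un I-1×I-2: Hh
H/II-2 un ·: HH|Hh
H/II-3 un I-1×I-2: Hh
H/II-4 un I-1×I-2: Hh
H/III-1 un II-1×II-2: HH|Hh
H/III-2 un II-1×II-2: HH|Hh
⇒ H over [I-1,I-2,II-1,II-2,II-3,II-4,III-1,III-2]: 16 consistent
U/I-1 un ·: UU|Uu
U/I-2 un ·: UU|Uu
U/II-1 un I-1×I-2: Uu
U/II-2 aff ·: uu
U/II-3 un I-1×I-2: UU|Uu
U/II-4 ? I-1×I-2: UU|Uu|uu
U/III-1 aff II-1×II-2: uu
U/III-2 aff II-1×II-2: uu
⇒ U over [I-1,I-2,II-1,II-2,II-3,II-4,III-1,III-2]: 14 consistent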